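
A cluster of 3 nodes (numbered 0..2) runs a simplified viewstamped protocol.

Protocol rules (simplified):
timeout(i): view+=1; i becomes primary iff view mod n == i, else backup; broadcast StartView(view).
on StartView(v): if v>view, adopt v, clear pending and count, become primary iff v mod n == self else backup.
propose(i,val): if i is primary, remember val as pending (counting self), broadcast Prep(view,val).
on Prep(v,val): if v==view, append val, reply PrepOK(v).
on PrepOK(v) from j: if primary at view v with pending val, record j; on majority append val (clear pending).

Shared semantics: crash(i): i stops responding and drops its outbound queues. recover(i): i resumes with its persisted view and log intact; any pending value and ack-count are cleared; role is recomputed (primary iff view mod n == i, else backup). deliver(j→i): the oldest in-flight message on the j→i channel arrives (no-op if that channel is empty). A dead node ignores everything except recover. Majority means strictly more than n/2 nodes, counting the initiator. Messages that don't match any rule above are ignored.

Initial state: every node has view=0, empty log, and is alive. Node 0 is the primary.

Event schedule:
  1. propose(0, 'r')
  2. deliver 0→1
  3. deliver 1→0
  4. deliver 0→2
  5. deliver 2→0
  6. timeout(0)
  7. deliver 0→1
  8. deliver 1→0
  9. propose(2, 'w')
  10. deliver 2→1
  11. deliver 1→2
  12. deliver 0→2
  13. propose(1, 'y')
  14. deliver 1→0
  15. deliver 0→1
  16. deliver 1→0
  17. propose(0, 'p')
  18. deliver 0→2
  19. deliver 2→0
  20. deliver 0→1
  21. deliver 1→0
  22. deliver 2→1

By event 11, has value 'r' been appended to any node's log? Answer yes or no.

step 1 propose(0,'r'): —
step 2 deliver 0→1: 1={back,v=0,log=r}
step 3 deliver 1→0: 0={prim,v=0,log=r}
step 4 deliver 0→2: 2={back,v=0,log=r}
step 5 deliver 2→0: —
step 6 timeout(0): 0={back,v=1,log=r}
step 7 deliver 0→1: 1={prim,v=1,log=r}
step 8 deliver 1→0: —
step 9 propose(2,'w'): —
step 10 deliver 2→1: —
step 11 deliver 1→2: —

yes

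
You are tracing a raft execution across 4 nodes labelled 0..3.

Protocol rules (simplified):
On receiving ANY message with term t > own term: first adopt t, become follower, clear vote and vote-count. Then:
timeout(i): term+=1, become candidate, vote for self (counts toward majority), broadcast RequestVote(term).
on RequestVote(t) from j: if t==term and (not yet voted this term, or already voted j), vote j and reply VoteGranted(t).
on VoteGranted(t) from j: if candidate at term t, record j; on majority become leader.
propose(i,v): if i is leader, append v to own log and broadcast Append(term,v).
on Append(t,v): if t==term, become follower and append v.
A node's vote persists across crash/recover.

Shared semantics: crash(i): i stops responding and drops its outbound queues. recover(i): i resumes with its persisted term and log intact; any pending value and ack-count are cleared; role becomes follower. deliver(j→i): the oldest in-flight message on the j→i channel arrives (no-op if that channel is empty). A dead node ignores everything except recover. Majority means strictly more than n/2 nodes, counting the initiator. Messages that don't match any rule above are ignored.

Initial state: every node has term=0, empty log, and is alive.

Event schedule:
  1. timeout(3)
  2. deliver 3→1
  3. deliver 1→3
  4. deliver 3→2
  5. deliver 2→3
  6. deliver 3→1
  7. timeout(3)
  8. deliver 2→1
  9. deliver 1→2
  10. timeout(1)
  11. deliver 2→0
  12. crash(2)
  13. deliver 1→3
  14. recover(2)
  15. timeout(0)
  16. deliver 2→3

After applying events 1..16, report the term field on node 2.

step 1 timeout(3): 3={cand,t=1,log=-}
step 2 deliver 3→1: 1={foll,t=1,log=-}
step 3 deliver 1→3: —
step 4 deliver 3→2: 2={foll,t=1,log=-}
step 5 deliver 2→3: 3={lead,t=1,log=-}
step 6 deliver 3→1: —
step 7 timeout(3): 3={cand,t=2,log=-}
step 8 deliver 2→1: —
step 9 deliver 1→2: —
step 10 timeout(1): 1={cand,t=2,log=-}
step 11 deliver 2→0: —
step 12 crash(2): 2={✗foll,t=1,log=-}
step 13 deliver 1→3: —
step 14 recover(2): 2={foll,t=1,log=-}
step 15 timeout(0): 0={cand,t=1,log=-}
step 16 deliver 2→3: —

1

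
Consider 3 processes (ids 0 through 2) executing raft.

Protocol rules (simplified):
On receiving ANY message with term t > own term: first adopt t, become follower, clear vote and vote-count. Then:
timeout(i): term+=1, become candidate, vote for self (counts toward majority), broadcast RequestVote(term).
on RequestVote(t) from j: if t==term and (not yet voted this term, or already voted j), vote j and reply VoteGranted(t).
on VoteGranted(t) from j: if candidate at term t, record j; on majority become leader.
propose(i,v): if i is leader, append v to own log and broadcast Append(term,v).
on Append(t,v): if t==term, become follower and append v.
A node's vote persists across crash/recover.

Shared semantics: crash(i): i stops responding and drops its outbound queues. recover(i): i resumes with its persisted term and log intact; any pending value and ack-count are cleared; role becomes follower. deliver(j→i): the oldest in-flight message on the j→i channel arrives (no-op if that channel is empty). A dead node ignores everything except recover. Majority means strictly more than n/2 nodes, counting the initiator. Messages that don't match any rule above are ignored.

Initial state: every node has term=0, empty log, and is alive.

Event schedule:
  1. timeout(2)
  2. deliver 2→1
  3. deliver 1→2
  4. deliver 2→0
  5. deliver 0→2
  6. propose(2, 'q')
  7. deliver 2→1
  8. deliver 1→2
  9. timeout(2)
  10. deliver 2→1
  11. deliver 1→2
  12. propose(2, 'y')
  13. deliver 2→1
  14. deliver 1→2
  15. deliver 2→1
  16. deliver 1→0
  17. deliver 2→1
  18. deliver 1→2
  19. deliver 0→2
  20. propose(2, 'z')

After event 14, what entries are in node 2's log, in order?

1. timeout(2):  <2:cand t1 ->
2. deliver 2→1:  <1:foll t1 ->
3. deliver 1→2:  <2:lead t1 ->
4. deliver 2→0:  <0:foll t1 ->
5. deliver 0→2:  nop
6. propose(2,'q'):  <2:lead t1 q>
7. deliver 2→1:  <1:foll t1 q>
8. deliver 1→2:  nop
9. timeout(2):  <2:cand t2 q>
10. deliver 2→1:  <1:foll t2 q>
11. deliver 1→2:  <2:lead t2 q>
12. propose(2,'y'):  <2:lead t2 q,y>
13. deliver 2→1:  <1:foll t2 q,y>
14. deliver 1→2:  nop

q,y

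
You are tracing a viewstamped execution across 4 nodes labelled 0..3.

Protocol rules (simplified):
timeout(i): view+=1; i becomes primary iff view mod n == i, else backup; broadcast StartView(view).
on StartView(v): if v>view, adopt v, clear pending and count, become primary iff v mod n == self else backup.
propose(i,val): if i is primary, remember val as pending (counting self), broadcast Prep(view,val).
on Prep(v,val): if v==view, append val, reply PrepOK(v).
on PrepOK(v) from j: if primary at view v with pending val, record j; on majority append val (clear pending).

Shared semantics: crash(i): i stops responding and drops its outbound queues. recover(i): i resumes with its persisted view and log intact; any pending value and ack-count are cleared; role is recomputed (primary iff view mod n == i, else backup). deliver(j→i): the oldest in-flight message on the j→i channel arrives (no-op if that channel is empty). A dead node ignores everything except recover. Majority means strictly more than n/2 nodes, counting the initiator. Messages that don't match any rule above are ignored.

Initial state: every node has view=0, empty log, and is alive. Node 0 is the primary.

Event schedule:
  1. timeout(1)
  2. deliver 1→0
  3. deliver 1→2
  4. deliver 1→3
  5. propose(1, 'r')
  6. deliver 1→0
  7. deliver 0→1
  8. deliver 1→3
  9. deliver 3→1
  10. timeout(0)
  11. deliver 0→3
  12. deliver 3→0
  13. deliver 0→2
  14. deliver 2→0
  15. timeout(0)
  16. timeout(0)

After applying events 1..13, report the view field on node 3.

1. timeout(1):  <1:prim v1 ->
2. deliver 1→0:  <0:back v1 ->
3. deliver 1→2:  <2:back v1 ->
4. deliver 1→3:  <3:back v1 ->
5. propose(1,'r'):  nop
6. deliver 1→0:  <0:back v1 r>
7. deliver 0→1:  nop
8. deliver 1→3:  <3:back v1 r>
9. deliver 3→1:  <1:prim v1 r>
10. timeout(0):  <0:back v2 r>
11. deliver 0→3:  <3:back v2 r>
12. deliver 3→0:  nop
13. deliver 0→2:  <2:prim v2 ->

2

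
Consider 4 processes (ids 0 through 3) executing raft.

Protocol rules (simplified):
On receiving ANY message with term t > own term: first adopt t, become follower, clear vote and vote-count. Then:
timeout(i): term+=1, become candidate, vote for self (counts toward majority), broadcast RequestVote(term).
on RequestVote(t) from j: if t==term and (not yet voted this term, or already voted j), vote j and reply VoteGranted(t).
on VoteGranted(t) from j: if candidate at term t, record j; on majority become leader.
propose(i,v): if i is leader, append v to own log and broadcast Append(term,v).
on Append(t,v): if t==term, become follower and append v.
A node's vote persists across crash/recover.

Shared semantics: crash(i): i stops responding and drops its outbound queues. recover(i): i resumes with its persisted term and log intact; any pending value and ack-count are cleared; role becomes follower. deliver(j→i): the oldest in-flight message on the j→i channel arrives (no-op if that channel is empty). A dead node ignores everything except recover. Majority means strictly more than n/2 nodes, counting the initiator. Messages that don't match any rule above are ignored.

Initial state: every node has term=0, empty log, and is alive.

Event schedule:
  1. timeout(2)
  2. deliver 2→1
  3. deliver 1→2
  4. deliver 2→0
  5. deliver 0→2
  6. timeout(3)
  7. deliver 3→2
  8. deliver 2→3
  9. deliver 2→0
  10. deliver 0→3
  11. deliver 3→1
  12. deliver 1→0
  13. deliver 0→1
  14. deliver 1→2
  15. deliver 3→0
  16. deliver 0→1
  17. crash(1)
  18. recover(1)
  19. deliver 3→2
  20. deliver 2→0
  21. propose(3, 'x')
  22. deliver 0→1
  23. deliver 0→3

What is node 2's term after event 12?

[1] timeout(2) → N2(cand t1 [-])
[2] deliver 2→1 → N1(foll t1 [-])
[3] deliver 1→2 → ∅
[4] deliver 2→0 → N0(foll t1 [-])
[5] deliver 0→2 → N2(lead t1 [-])
[6] timeout(3) → N3(cand t1 [-])
[7] deliver 3→2 → ∅
[8] deliver 2→3 → ∅
[9] deliver 2→0 → ∅
[10] deliver 0→3 → ∅
[11] deliver 3→1 → ∅
[12] deliver 1→0 → ∅

1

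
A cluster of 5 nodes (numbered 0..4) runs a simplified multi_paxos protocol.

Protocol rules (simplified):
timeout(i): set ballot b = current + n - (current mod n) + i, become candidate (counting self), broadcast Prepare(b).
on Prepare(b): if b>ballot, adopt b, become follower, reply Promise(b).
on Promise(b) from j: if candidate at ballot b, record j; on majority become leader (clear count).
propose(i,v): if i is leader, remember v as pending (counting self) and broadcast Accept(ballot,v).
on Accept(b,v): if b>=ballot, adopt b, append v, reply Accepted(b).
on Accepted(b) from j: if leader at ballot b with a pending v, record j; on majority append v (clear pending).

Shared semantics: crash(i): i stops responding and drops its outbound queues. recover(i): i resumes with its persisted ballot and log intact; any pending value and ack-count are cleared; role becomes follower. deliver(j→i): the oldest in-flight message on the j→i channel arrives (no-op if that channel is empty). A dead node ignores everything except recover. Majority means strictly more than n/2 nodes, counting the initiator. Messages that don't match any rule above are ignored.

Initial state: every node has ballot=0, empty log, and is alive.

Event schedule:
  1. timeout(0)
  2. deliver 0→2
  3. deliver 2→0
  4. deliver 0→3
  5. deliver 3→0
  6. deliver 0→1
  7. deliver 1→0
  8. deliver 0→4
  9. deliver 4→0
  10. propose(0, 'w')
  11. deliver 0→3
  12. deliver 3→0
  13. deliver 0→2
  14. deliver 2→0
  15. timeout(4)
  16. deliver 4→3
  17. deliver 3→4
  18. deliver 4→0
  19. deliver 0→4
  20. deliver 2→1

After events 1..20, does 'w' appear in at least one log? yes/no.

step 1 timeout(0): 0={cand,b=5,log=-}
step 2 deliver 0→2: 2={foll,b=5,log=-}
step 3 deliver 2→0: —
step 4 deliver 0→3: 3={foll,b=5,log=-}
step 5 deliver 3→0: 0={lead,b=5,log=-}
step 6 deliver 0→1: 1={foll,b=5,log=-}
step 7 deliver 1→0: —
step 8 deliver 0→4: 4={foll,b=5,log=-}
step 9 deliver 4→0: —
step 10 propose(0,'w'): —
step 11 deliver 0→3: 3={foll,b=5,log=w}
step 12 deliver 3→0: —
step 13 deliver 0→2: 2={foll,b=5,log=w}
step 14 deliver 2→0: 0={lead,b=5,log=w}
step 15 timeout(4): 4={cand,b=14,log=-}
step 16 deliver 4→3: 3={foll,b=14,log=w}
step 17 deliver 3→4: —
step 18 deliver 4→0: 0={foll,b=14,log=w}
step 19 deliver 0→4: —
step 20 deliver 2→1: —

yes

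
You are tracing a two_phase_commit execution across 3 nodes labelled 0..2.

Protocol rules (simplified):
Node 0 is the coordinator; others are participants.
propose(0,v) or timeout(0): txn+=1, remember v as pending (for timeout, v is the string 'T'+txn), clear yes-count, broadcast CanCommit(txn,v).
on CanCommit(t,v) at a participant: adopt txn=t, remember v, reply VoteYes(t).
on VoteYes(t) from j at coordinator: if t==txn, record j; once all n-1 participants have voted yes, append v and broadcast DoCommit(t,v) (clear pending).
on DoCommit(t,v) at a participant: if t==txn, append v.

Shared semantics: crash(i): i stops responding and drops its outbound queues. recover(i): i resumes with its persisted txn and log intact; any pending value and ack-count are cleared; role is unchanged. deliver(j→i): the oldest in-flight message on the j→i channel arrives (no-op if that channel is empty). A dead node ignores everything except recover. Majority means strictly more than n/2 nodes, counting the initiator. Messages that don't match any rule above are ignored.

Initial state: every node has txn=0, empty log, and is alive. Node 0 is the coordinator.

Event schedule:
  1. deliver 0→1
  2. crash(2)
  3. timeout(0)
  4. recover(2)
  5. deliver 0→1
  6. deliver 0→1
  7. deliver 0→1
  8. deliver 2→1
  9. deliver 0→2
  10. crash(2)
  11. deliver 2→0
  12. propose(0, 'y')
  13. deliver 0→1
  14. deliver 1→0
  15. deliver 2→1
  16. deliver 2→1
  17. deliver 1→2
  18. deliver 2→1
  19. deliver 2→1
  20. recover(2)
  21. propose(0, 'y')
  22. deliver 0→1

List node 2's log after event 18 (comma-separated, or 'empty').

[1] deliver 0→1 → ∅
[2] crash(2) → N2(✗part t0 [-])
[3] timeout(0) → N0(coor t1 [-])
[4] recover(2) → N2(part t0 [-])
[5] deliver 0→1 → N1(part t1 [-])
[6] deliver 0→1 → ∅
[7] deliver 0→1 → ∅
[8] deliver 2→1 → ∅
[9] deliver 0→2 → N2(part t1 [-])
[10] crash(2) → N2(✗part t1 [-])
[11] deliver 2→0 → ∅
[12] propose(0,'y') → N0(coor t2 [-])
[13] deliver 0→1 → N1(part t2 [-])
[14] deliver 1→0 → ∅
[15] deliver 2→1 → ∅
[16] deliver 2→1 → ∅
[17] deliver 1→2 → ∅
[18] deliver 2→1 → ∅

empty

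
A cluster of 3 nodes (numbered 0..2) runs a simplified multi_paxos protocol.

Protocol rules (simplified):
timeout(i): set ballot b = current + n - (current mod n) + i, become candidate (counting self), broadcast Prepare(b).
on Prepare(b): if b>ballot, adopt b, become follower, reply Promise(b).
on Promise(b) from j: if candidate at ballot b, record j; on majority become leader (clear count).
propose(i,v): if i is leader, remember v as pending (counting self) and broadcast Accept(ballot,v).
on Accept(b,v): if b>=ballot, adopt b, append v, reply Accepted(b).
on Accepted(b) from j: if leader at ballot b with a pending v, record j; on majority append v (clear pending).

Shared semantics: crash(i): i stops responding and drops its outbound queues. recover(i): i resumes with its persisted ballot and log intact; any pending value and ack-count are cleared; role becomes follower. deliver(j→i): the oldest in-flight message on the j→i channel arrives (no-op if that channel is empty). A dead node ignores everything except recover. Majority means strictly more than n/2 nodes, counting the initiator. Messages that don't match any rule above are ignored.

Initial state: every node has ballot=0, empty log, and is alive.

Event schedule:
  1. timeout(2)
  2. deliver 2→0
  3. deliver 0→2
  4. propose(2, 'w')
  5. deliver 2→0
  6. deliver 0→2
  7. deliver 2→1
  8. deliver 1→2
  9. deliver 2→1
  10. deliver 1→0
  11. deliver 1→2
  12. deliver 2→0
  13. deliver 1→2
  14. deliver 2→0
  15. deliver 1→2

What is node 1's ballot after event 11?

5

[1] timeout(2) → N2(cand b5 [-])
[2] deliver 2→0 → N0(foll b5 [-])
[3] deliver 0→2 → N2(lead b5 [-])
[4] propose(2,'w') → ∅
[5] deliver 2→0 → N0(foll b5 [w])
[6] deliver 0→2 → N2(lead b5 [w])
[7] deliver 2→1 → N1(foll b5 [-])
[8] deliver 1→2 → ∅
[9] deliver 2→1 → N1(foll b5 [w])
[10] deliver 1→0 → ∅
[11] deliver 1→2 → ∅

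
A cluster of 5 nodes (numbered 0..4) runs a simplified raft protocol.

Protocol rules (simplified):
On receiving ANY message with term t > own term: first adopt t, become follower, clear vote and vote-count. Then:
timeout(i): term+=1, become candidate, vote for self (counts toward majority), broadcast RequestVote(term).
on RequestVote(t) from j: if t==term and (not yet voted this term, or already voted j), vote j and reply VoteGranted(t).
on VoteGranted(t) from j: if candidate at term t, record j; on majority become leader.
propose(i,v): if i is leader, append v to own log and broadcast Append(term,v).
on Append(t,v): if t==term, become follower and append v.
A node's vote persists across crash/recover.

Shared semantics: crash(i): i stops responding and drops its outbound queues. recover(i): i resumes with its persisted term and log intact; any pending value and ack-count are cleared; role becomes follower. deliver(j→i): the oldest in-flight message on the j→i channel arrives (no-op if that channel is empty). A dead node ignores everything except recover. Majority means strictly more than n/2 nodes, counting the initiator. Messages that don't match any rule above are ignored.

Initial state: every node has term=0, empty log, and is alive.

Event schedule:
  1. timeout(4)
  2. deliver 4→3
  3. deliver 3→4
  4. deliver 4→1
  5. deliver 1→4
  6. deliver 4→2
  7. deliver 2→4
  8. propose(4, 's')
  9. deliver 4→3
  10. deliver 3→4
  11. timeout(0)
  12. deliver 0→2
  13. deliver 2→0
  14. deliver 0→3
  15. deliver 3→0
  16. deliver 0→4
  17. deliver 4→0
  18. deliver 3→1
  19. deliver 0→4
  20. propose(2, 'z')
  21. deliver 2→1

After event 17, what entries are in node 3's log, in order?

s

[1] timeout(4) → N4(cand t1 [-])
[2] deliver 4→3 → N3(foll t1 [-])
[3] deliver 3→4 → ∅
[4] deliver 4→1 → N1(foll t1 [-])
[5] deliver 1→4 → N4(lead t1 [-])
[6] deliver 4→2 → N2(foll t1 [-])
[7] deliver 2→4 → ∅
[8] propose(4,'s') → N4(lead t1 [s])
[9] deliver 4→3 → N3(foll t1 [s])
[10] deliver 3→4 → ∅
[11] timeout(0) → N0(cand t1 [-])
[12] deliver 0→2 → ∅
[13] deliver 2→0 → ∅
[14] deliver 0→3 → ∅
[15] deliver 3→0 → ∅
[16] deliver 0→4 → ∅
[17] deliver 4→0 → ∅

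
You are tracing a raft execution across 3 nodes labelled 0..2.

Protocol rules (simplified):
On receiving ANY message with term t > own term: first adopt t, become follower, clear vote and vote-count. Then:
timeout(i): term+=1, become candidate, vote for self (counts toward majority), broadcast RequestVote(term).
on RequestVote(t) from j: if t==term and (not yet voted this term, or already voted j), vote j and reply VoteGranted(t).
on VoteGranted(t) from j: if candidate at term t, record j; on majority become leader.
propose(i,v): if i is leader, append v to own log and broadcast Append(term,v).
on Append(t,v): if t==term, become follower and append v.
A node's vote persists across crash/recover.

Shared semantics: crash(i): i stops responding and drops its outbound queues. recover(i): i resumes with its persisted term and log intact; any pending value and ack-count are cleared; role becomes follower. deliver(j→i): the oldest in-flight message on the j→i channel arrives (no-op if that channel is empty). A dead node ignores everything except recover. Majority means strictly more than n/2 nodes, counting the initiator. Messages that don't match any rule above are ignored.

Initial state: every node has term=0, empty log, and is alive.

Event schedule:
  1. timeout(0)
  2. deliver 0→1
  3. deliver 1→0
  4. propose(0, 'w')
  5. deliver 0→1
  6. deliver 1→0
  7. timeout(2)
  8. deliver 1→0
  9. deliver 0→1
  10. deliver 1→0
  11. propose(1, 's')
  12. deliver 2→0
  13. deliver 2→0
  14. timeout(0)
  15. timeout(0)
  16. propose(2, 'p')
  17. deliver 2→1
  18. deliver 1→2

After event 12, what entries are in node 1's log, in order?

1. timeout(0):  <0:cand t1 ->
2. deliver 0→1:  <1:foll t1 ->
3. deliver 1→0:  <0:lead t1 ->
4. propose(0,'w'):  <0:lead t1 w>
5. deliver 0→1:  <1:foll t1 w>
6. deliver 1→0:  nop
7. timeout(2):  <2:cand t1 ->
8. deliver 1→0:  nop
9. deliver 0→1:  nop
10. deliver 1→0:  nop
11. propose(1,'s'):  nop
12. deliver 2→0:  nop

w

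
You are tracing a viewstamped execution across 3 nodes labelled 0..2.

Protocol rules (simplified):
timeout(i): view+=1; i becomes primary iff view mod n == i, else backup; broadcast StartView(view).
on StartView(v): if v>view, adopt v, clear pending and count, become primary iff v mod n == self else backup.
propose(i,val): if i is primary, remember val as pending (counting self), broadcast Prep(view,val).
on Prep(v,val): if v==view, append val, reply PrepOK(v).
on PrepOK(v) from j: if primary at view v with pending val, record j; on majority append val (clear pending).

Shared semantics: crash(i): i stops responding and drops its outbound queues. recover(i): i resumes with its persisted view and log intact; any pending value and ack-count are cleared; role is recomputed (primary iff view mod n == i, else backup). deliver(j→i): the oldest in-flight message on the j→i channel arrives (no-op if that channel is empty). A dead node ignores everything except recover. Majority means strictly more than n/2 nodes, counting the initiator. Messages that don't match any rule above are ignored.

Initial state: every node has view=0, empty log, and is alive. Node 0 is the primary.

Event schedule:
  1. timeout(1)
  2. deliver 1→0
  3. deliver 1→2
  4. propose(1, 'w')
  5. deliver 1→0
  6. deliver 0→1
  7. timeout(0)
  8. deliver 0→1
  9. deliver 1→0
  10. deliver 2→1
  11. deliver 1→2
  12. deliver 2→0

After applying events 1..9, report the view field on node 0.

2

step 1 timeout(1): 1={prim,v=1,log=-}
step 2 deliver 1→0: 0={back,v=1,log=-}
step 3 deliver 1→2: 2={back,v=1,log=-}
step 4 propose(1,'w'): —
step 5 deliver 1→0: 0={back,v=1,log=w}
step 6 deliver 0→1: 1={prim,v=1,log=w}
step 7 timeout(0): 0={back,v=2,log=w}
step 8 deliver 0→1: 1={back,v=2,log=w}
step 9 deliver 1→0: —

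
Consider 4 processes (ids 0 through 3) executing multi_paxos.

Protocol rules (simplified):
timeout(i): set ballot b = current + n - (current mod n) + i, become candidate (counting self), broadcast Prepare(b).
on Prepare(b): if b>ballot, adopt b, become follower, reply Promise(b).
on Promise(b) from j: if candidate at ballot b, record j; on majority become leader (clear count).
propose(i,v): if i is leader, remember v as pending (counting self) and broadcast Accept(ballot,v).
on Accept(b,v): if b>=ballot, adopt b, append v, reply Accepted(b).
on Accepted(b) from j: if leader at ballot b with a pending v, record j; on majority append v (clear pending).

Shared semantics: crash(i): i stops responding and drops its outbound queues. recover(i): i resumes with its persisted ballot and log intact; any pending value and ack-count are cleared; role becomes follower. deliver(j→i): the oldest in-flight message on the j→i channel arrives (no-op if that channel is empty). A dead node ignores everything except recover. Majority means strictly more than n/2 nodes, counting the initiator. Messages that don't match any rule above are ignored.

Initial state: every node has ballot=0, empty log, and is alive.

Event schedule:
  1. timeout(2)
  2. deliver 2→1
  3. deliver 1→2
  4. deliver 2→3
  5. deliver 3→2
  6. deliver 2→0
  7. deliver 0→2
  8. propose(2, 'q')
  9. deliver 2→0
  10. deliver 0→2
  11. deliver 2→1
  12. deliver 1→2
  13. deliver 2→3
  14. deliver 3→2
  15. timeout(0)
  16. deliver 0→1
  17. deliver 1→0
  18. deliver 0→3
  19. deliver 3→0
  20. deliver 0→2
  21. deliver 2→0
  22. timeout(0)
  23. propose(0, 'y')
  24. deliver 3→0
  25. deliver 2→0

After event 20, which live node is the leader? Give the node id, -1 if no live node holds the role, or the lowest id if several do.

0

[1] timeout(2) → N2(cand b6 [-])
[2] deliver 2→1 → N1(foll b6 [-])
[3] deliver 1→2 → ∅
[4] deliver 2→3 → N3(foll b6 [-])
[5] deliver 3→2 → N2(lead b6 [-])
[6] deliver 2→0 → N0(foll b6 [-])
[7] deliver 0→2 → ∅
[8] propose(2,'q') → ∅
[9] deliver 2→0 → N0(foll b6 [q])
[10] deliver 0→2 → ∅
[11] deliver 2→1 → N1(foll b6 [q])
[12] deliver 1→2 → N2(lead b6 [q])
[13] deliver 2→3 → N3(foll b6 [q])
[14] deliver 3→2 → ∅
[15] timeout(0) → N0(cand b8 [q])
[16] deliver 0→1 → N1(foll b8 [q])
[17] deliver 1→0 → ∅
[18] deliver 0→3 → N3(foll b8 [q])
[19] deliver 3→0 → N0(lead b8 [q])
[20] deliver 0→2 → N2(foll b8 [q])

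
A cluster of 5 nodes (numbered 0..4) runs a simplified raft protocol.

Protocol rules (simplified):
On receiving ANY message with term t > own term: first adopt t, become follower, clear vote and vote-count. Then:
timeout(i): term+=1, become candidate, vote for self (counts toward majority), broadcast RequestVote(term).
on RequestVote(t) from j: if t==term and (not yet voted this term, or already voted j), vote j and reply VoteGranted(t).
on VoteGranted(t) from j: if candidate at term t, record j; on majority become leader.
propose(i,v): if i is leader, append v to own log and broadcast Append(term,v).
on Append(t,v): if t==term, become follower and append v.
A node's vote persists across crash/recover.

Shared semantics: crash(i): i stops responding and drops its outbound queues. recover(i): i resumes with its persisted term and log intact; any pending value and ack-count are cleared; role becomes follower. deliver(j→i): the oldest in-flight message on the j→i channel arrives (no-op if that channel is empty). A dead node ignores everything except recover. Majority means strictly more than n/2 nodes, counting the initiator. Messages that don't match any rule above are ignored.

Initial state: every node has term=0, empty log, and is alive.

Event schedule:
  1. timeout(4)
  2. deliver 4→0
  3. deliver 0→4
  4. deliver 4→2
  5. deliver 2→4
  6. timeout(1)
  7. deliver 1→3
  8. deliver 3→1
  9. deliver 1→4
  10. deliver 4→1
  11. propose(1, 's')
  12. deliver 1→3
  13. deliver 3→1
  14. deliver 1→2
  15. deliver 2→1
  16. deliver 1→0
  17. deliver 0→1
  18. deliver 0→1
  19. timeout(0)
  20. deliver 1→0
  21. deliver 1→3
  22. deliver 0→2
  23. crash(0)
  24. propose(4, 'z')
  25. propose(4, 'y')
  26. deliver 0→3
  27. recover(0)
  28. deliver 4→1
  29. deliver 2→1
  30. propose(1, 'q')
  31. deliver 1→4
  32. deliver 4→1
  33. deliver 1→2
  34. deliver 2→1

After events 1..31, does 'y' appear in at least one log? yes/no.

yes

1. timeout(4):  <4:cand t1 ->
2. deliver 4→0:  <0:foll t1 ->
3. deliver 0→4:  nop
4. deliver 4→2:  <2:foll t1 ->
5. deliver 2→4:  <4:lead t1 ->
6. timeout(1):  <1:cand t1 ->
7. deliver 1→3:  <3:foll t1 ->
8. deliver 3→1:  nop
9. deliver 1→4:  nop
10. deliver 4→1:  nop
11. propose(1,'s'):  nop
12. deliver 1→3:  nop
13. deliver 3→1:  nop
14. deliver 1→2:  nop
15. deliver 2→1:  nop
16. deliver 1→0:  nop
17. deliver 0→1:  nop
18. deliver 0→1:  nop
19. timeout(0):  <0:cand t2 ->
20. deliver 1→0:  nop
21. deliver 1→3:  nop
22. deliver 0→2:  <2:foll t2 ->
23. crash(0):  <0:✗cand t2 ->
24. propose(4,'z'):  <4:lead t1 z>
25. propose(4,'y'):  <4:lead t1 z,y>
26. deliver 0→3:  nop
27. recover(0):  <0:foll t2 ->
28. deliver 4→1:  <1:foll t1 z>
29. deliver 2→1:  nop
30. propose(1,'q'):  nop
31. deliver 1→4:  nop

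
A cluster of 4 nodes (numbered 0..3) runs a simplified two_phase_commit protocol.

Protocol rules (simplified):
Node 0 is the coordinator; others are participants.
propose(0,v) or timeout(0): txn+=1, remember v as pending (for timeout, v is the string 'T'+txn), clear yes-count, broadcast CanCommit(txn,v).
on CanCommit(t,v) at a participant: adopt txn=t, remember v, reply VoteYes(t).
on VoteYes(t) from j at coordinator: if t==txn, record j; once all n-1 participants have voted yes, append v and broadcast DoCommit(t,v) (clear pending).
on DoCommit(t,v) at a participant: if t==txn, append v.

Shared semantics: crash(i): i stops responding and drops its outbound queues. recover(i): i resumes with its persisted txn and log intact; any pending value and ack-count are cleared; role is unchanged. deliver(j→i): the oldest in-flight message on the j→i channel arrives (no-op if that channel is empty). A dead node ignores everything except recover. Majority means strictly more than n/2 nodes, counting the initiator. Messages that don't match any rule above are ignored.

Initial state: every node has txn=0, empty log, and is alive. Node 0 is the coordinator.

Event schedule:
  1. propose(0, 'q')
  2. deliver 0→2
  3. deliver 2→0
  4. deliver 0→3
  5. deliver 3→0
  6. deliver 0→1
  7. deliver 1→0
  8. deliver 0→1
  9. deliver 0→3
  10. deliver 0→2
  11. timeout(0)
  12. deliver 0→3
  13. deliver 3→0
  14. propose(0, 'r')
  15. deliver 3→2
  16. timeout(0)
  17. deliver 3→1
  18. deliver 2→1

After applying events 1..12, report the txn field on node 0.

e1 propose(0,'q'): 0[coor,t=1,-]
e2 deliver 0→2: 2[part,t=1,-]
e3 deliver 2→0: ·
e4 deliver 0→3: 3[part,t=1,-]
e5 deliver 3→0: ·
e6 deliver 0→1: 1[part,t=1,-]
e7 deliver 1→0: 0[coor,t=1,q]
e8 deliver 0→1: 1[part,t=1,q]
e9 deliver 0→3: 3[part,t=1,q]
e10 deliver 0→2: 2[part,t=1,q]
e11 timeout(0): 0[coor,t=2,q]
e12 deliver 0→3: 3[part,t=2,q]

2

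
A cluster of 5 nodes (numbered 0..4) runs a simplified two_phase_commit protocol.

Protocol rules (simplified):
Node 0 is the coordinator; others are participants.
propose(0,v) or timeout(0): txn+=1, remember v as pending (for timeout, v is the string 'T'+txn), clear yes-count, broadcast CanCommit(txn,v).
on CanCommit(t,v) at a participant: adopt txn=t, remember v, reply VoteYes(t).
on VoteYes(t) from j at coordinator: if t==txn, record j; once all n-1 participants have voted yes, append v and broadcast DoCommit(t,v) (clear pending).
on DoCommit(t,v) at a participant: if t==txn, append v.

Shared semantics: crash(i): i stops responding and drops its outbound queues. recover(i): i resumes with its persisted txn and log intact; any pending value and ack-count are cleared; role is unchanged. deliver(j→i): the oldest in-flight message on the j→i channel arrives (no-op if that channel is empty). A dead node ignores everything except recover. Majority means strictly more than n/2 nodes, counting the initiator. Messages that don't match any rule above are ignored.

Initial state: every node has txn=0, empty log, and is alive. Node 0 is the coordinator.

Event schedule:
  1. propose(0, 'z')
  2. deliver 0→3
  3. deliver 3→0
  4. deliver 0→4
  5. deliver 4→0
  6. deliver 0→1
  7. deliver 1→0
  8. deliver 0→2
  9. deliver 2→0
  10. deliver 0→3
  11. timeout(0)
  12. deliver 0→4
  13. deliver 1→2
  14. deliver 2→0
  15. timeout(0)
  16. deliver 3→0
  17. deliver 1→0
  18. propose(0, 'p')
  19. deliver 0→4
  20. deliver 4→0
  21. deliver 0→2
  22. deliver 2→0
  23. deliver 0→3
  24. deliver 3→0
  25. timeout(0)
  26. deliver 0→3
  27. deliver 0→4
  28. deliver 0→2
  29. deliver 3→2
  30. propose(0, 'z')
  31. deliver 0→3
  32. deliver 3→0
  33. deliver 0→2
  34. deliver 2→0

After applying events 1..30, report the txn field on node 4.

[1] propose(0,'z') → N0(coor t1 [-])
[2] deliver 0→3 → N3(part t1 [-])
[3] deliver 3→0 → ∅
[4] deliver 0→4 → N4(part t1 [-])
[5] deliver 4→0 → ∅
[6] deliver 0→1 → N1(part t1 [-])
[7] deliver 1→0 → ∅
[8] deliver 0→2 → N2(part t1 [-])
[9] deliver 2→0 → N0(coor t1 [z])
[10] deliver 0→3 → N3(part t1 [z])
[11] timeout(0) → N0(coor t2 [z])
[12] deliver 0→4 → N4(part t1 [z])
[13] deliver 1→2 → ∅
[14] deliver 2→0 → ∅
[15] timeout(0) → N0(coor t3 [z])
[16] deliver 3→0 → ∅
[17] deliver 1→0 → ∅
[18] propose(0,'p') → N0(coor t4 [z])
[19] deliver 0→4 → N4(part t2 [z])
[20] deliver 4→0 → ∅
[21] deliver 0→2 → N2(part t1 [z])
[22] deliver 2→0 → ∅
[23] deliver 0→3 → N3(part t2 [z])
[24] deliver 3→0 → ∅
[25] timeout(0) → N0(coor t5 [z])
[26] deliver 0→3 → N3(part t3 [z])
[27] deliver 0→4 → N4(part t3 [z])
[28] deliver 0→2 → N2(part t2 [z])
[29] deliver 3→2 → ∅
[30] propose(0,'z') → N0(coor t6 [z])

3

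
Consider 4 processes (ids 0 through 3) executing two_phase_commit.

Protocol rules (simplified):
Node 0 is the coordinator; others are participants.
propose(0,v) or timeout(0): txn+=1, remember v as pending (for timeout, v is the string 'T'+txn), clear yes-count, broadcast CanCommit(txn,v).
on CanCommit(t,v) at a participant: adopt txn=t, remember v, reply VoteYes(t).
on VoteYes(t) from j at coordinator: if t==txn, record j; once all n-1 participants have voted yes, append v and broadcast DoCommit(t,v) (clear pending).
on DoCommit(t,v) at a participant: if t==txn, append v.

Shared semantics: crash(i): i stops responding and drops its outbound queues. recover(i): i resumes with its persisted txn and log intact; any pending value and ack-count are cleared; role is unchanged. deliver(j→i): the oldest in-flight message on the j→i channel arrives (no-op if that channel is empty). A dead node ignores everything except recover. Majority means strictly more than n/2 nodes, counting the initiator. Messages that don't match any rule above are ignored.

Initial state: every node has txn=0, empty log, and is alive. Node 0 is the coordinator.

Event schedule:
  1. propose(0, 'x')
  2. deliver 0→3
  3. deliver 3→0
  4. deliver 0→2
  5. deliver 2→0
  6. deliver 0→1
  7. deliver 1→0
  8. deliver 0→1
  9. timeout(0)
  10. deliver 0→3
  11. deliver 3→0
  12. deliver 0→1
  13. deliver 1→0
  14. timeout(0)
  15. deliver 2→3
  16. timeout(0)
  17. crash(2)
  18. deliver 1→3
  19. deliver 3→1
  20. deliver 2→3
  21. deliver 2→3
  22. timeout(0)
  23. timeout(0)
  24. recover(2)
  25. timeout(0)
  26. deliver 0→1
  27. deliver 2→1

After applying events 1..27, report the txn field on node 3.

1

step 1 propose(0,'x'): 0={coor,t=1,log=-}
step 2 deliver 0→3: 3={part,t=1,log=-}
step 3 deliver 3→0: —
step 4 deliver 0→2: 2={part,t=1,log=-}
step 5 deliver 2→0: —
step 6 deliver 0→1: 1={part,t=1,log=-}
step 7 deliver 1→0: 0={coor,t=1,log=x}
step 8 deliver 0→1: 1={part,t=1,log=x}
step 9 timeout(0): 0={coor,t=2,log=x}
step 10 deliver 0→3: 3={part,t=1,log=x}
step 11 deliver 3→0: —
step 12 deliver 0→1: 1={part,t=2,log=x}
step 13 deliver 1→0: —
step 14 timeout(0): 0={coor,t=3,log=x}
step 15 deliver 2→3: —
step 16 timeout(0): 0={coor,t=4,log=x}
step 17 crash(2): 2={✗part,t=1,log=-}
step 18 deliver 1→3: —
step 19 deliver 3→1: —
step 20 deliver 2→3: —
step 21 deliver 2→3: —
step 22 timeout(0): 0={coor,t=5,log=x}
step 23 timeout(0): 0={coor,t=6,log=x}
step 24 recover(2): 2={part,t=1,log=-}
step 25 timeout(0): 0={coor,t=7,log=x}
step 26 deliver 0→1: 1={part,t=3,log=x}
step 27 deliver 2→1: —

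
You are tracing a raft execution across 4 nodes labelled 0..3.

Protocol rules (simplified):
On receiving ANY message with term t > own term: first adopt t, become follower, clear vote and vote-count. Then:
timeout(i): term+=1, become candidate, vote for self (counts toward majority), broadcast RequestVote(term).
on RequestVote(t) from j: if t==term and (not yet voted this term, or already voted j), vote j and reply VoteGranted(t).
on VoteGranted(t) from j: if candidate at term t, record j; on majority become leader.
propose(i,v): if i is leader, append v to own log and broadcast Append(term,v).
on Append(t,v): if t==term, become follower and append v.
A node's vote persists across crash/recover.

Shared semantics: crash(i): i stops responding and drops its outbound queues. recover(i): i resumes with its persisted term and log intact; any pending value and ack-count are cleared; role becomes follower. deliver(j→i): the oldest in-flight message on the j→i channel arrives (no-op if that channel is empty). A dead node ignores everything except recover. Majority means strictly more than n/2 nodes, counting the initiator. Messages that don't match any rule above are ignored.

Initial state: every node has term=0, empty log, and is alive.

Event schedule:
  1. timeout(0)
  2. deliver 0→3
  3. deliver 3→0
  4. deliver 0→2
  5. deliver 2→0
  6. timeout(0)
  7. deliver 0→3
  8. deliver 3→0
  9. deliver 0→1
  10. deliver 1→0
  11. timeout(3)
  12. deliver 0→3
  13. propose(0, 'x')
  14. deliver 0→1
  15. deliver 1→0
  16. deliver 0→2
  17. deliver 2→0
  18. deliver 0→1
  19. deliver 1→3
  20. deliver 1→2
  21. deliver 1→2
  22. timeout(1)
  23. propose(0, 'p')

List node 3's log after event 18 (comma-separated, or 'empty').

empty

after 1 — timeout(0): n0:cand/t1/[-]
after 2 — deliver 0→3: n3:foll/t1/[-]
after 3 — deliver 3→0: ·
after 4 — deliver 0→2: n2:foll/t1/[-]
after 5 — deliver 2→0: n0:lead/t1/[-]
after 6 — timeout(0): n0:cand/t2/[-]
after 7 — deliver 0→3: n3:foll/t2/[-]
after 8 — deliver 3→0: ·
after 9 — deliver 0→1: n1:foll/t1/[-]
after 10 — deliver 1→0: ·
after 11 — timeout(3): n3:cand/t3/[-]
after 12 — deliver 0→3: ·
after 13 — propose(0,'x'): ·
after 14 — deliver 0→1: n1:foll/t2/[-]
after 15 — deliver 1→0: n0:lead/t2/[-]
after 16 — deliver 0→2: n2:foll/t2/[-]
after 17 — deliver 2→0: ·
after 18 — deliver 0→1: ·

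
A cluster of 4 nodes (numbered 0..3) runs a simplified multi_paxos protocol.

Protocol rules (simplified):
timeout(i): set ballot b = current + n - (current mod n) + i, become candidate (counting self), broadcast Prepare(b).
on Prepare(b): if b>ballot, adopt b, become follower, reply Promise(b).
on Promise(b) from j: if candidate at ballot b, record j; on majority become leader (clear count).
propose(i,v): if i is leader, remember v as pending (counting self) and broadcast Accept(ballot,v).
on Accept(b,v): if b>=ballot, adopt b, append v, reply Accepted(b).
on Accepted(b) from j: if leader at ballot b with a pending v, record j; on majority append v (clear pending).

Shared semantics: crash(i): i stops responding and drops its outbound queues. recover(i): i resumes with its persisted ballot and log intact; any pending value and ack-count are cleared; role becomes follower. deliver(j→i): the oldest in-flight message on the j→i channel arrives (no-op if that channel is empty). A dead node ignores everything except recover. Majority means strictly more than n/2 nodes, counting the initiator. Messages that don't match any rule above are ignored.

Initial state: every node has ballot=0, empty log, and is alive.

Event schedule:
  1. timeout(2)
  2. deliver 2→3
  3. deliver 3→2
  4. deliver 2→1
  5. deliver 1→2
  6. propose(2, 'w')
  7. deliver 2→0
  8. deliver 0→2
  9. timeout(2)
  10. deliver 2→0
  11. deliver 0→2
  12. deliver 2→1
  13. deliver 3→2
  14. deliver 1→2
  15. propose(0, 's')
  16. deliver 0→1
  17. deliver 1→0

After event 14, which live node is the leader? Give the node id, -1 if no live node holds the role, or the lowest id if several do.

after 1 — timeout(2): n2:cand/b6/[-]
after 2 — deliver 2→3: n3:foll/b6/[-]
after 3 — deliver 3→2: ·
after 4 — deliver 2→1: n1:foll/b6/[-]
after 5 — deliver 1→2: n2:lead/b6/[-]
after 6 — propose(2,'w'): ·
after 7 — deliver 2→0: n0:foll/b6/[-]
after 8 — deliver 0→2: ·
after 9 — timeout(2): n2:cand/b10/[-]
after 10 — deliver 2→0: n0:foll/b6/[w]
after 11 — deliver 0→2: ·
after 12 — deliver 2→1: n1:foll/b6/[w]
after 13 — deliver 3→2: ·
after 14 — deliver 1→2: ·

-1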